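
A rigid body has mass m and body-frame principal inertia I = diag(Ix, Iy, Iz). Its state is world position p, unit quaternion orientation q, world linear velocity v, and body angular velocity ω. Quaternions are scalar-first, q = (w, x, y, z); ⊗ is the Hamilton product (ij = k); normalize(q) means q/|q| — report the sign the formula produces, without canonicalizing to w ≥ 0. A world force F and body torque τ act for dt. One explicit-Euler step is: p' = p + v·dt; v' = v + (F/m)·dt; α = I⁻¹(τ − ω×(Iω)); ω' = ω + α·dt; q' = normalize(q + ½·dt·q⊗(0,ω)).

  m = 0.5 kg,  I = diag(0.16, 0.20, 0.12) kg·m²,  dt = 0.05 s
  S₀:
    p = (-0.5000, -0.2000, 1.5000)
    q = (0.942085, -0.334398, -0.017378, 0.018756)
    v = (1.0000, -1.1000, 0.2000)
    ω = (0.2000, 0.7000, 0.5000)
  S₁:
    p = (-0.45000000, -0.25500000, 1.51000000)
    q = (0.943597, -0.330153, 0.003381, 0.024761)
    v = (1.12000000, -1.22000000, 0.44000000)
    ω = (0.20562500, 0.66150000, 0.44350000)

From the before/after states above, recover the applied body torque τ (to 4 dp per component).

ω₁ − ω₀ = (0.00562500, -0.03850000, -0.05650000)
ω₀×(Iω₀) = (-0.0280, 0.0040, 0.0056)
I·α + gyro = (-0.0100, -0.1500, -0.1300)

τ = (-0.0100, -0.1500, -0.1300)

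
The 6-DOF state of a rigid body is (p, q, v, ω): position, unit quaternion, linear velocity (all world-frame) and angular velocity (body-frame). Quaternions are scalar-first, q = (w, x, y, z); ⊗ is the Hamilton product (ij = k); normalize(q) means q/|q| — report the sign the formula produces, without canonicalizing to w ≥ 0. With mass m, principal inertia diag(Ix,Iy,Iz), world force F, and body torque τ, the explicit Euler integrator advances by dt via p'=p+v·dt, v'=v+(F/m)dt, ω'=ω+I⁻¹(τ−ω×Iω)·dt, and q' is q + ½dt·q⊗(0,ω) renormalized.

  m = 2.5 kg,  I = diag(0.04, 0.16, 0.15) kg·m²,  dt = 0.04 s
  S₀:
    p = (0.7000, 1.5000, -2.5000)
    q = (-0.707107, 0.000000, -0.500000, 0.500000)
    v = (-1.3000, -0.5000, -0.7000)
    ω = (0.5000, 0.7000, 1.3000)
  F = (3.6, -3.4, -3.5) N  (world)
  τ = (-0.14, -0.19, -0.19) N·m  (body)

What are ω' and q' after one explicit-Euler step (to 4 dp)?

ω×(Iω) gyroscopic = (-0.0091, -0.0715, 0.0420)
(τ − ω×Iω)/I = (-3.2725, -0.7406, -1.5467)
ω + α·dt = (0.3691, 0.6704, 1.2381)
2q̇ = q⊗(0,ω) = (-0.3000000, -1.3535535, -0.2449749, -0.6692391)
updated quaternion q' = (-0.7128, -0.0271, -0.5047, 0.4864)

ω' = (0.3691, 0.6704, 1.2381)
q' = (-0.7128, -0.0271, -0.5047, 0.4864)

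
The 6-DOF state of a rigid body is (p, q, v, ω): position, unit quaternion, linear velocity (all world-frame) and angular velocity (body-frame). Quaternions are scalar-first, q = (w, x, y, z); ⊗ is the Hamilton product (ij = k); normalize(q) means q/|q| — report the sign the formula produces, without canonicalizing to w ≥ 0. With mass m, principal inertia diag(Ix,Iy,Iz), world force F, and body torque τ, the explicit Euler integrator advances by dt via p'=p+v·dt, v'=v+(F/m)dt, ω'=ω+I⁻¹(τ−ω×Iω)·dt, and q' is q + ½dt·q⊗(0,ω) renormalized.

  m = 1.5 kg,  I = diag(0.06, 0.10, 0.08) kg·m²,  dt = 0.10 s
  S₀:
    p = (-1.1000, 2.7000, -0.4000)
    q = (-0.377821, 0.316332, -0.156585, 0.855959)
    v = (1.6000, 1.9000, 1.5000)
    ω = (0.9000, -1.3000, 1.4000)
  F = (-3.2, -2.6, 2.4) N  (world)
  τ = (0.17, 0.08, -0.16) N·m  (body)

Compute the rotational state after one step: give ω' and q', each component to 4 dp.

ω' = (1.1227, -1.1948, 1.2585)
q' = (-0.4596, 0.3421, -0.1150, 0.8115)

gyro term ω×Iω = (0.0364, -0.0252, -0.0468)
angular accel α = (2.2267, 1.0520, -1.4150)
ω + α·dt = (1.1227, -1.1948, 1.2585)
Hamilton product q⊗(0,ω) = (-1.6866019, 0.5534888, 0.8186656, -0.7992545)
q' = normalize(q + ½dt·q⊗(0,ω)) = (-0.4596, 0.3421, -0.1150, 0.8115)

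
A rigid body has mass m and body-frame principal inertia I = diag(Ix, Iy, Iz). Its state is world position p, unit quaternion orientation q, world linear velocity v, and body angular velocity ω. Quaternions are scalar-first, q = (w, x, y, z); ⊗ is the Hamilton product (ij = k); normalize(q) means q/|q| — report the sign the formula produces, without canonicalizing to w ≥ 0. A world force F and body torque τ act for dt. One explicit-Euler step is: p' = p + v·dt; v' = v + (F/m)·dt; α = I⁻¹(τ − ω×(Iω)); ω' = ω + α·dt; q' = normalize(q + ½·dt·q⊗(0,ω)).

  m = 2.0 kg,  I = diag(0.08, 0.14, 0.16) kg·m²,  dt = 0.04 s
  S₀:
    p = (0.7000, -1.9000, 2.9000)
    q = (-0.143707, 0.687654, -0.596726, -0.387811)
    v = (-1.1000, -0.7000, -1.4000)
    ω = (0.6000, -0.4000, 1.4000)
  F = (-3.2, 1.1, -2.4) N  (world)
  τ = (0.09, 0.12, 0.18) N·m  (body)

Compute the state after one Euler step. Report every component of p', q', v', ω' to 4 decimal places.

p' = (0.6560, -1.9280, 2.8440)
q' = (-0.1458, 0.6658, -0.6192, -0.3900)
v' = (-1.1640, -0.6780, -1.4480)
ω' = (0.6506, -0.3465, 1.4486)

a = (-1.6000, 0.5500, -1.2000)
p + v·dt = (0.6560, -1.9280, 2.8440)
v' = v + a·dt = (-1.1640, -0.6780, -1.4480)
ω×(Iω) gyroscopic = (-0.0112, -0.0672, -0.0144)
(τ − ω×Iω)/I = (1.2650, 1.3371, 1.2150)
ω + α·dt = (0.6506, -0.3465, 1.4486)
2q̇ = q⊗(0,ω) = (-0.1083474, -1.0767650, -1.1379194, -0.1182158)
q + ½dt·q⊗(0,ω), renormalized = (-0.1458, 0.6658, -0.6192, -0.3900)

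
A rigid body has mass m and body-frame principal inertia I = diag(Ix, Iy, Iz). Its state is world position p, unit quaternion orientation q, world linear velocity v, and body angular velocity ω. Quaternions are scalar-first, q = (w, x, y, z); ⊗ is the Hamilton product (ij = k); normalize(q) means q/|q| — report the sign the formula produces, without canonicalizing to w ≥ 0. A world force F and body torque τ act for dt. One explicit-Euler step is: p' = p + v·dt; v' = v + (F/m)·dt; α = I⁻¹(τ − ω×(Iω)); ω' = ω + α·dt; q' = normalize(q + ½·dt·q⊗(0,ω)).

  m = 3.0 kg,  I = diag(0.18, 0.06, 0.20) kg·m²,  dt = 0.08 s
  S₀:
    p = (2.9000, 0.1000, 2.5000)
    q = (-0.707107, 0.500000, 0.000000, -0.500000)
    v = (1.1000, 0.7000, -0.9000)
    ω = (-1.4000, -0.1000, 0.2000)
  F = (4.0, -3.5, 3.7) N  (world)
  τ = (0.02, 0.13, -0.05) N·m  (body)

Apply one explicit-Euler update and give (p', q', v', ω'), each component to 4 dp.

a = (1.3333, -1.1667, 1.2333)
new position p' = (2.9880, 0.1560, 2.4280)
new velocity v' = (1.2067, 0.6067, -0.8013)
α = I⁻¹(τ − ω×Iω) = (0.1267, 2.0733, -0.1660)
new body rate ω' = (-1.3899, 0.0659, 0.1867)
Hamilton product q⊗(0,ω) = (0.8000000, 0.9399498, 0.6707107, -0.1914214)
q + ½dt·q⊗(0,ω), renormalized = (-0.6740, 0.5367, 0.0268, -0.5068)

p' = (2.9880, 0.1560, 2.4280)
q' = (-0.6740, 0.5367, 0.0268, -0.5068)
v' = (1.2067, 0.6067, -0.8013)
ω' = (-1.3899, 0.0659, 0.1867)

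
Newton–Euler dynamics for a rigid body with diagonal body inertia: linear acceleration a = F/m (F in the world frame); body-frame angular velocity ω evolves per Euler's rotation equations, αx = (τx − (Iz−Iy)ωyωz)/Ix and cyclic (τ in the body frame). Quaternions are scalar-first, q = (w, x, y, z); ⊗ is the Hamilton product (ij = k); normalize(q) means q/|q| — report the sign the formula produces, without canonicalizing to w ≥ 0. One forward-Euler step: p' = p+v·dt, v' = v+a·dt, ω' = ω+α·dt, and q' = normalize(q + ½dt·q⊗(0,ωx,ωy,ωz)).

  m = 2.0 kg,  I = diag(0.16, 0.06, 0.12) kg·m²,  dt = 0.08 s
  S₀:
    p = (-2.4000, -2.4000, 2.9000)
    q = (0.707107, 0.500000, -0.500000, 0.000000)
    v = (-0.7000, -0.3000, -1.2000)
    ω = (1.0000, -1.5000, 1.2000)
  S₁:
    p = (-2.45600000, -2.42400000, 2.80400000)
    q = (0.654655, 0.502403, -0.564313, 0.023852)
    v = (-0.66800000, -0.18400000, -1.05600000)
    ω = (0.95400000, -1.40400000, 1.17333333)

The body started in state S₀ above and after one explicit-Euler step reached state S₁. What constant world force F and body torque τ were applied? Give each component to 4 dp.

F = (0.8000, 2.9000, 3.6000)
τ = (-0.2000, 0.1200, 0.1100)

v₁ − v₀ = (0.03200000, 0.11600000, 0.14400000)
F = m·Δv/dt = (0.8000, 2.9000, 3.6000)
Δω = ω₁−ω₀ = (-0.04600000, 0.09600000, -0.02666667)
ω₀×(Iω₀) = (-0.1080, 0.0480, 0.1500)
τ = I·(Δω/dt) + ω₀×(Iω₀) = (-0.2000, 0.1200, 0.1100)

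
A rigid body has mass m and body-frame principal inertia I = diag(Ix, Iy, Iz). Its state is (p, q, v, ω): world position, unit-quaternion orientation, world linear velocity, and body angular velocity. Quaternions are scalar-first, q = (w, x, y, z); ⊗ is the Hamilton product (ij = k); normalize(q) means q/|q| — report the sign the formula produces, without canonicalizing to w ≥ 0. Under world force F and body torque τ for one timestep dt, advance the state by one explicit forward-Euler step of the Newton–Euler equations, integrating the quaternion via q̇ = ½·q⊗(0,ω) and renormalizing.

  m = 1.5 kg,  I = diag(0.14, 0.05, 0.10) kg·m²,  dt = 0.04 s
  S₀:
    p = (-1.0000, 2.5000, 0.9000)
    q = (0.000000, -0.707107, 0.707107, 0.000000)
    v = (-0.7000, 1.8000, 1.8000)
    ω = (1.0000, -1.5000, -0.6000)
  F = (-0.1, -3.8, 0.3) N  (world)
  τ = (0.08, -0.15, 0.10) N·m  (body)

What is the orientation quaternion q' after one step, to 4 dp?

q' = (0.0353, -0.7151, 0.6981, 0.0071)

Hamilton product q⊗(0,ω) = (1.7677675, -0.4242642, -0.4242642, 0.3535535)
q + ½dt·q⊗(0,ω), renormalized = (0.0353, -0.7151, 0.6981, 0.0071)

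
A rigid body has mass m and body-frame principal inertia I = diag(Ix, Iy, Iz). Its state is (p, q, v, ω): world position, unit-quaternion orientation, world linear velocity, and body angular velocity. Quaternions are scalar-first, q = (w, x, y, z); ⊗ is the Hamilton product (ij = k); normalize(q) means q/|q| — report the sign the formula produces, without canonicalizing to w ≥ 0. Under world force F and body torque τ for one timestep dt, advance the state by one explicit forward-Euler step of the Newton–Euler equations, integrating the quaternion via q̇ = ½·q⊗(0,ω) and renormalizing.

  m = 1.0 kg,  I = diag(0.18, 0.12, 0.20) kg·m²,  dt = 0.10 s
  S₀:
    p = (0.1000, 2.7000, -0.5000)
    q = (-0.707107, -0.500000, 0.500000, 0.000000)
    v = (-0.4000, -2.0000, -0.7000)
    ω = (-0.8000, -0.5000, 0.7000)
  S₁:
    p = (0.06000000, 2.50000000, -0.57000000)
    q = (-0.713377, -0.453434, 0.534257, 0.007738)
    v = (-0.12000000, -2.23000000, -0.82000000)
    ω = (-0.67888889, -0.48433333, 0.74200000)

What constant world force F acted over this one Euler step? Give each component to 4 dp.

Δv = v₁−v₀ = (0.28000000, -0.23000000, -0.12000000)
m·(v₁−v₀)/dt = (2.8000, -2.3000, -1.2000)

F = (2.8000, -2.3000, -1.2000)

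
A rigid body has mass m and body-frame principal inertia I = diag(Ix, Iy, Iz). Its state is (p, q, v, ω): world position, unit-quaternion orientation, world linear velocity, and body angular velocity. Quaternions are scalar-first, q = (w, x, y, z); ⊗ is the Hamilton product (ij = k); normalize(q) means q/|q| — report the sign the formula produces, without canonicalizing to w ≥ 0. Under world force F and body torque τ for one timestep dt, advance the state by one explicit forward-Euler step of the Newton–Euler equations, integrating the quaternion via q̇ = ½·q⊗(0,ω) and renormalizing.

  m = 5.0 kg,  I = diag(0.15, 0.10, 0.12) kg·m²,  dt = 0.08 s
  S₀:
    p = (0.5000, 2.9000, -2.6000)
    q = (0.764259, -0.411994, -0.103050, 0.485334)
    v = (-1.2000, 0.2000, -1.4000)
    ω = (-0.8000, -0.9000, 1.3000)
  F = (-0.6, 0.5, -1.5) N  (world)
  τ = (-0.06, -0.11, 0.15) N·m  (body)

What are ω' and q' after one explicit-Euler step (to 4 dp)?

ω' = (-0.8195, -0.9630, 1.4240)
q' = (0.7203, -0.4233, -0.1244, 0.5353)

ω×(Iω) gyroscopic = (-0.0234, -0.0312, -0.0360)
(τ − ω×Iω)/I = (-0.2440, -0.7880, 1.5500)
new body rate ω' = (-0.8195, -0.9630, 1.4240)
2q̇ = q⊗(0,ω) = (-1.0532744, -0.3085716, -0.5405081, 1.2818913)
q + ½dt·q⊗(0,ω), renormalized = (0.7203, -0.4233, -0.1244, 0.5353)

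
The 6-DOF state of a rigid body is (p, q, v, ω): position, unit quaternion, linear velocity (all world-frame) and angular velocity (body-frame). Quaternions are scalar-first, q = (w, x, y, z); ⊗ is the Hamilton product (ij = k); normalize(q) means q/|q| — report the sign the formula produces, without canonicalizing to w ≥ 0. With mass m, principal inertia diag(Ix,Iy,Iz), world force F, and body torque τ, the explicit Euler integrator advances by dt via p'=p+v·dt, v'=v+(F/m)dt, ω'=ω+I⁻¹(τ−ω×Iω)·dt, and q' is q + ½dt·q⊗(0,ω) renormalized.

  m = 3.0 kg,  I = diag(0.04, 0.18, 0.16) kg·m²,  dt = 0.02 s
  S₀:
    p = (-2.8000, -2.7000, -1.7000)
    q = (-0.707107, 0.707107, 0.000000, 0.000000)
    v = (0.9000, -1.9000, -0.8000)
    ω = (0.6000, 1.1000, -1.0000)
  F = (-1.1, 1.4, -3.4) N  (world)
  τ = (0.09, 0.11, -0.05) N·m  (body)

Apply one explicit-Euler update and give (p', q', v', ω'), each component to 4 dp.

p' = p + v·dt = (-2.7820, -2.7380, -1.7160)
v + (F/m)dt = (0.8927, -1.8907, -0.8227)
angular accel α = (1.7000, 0.2111, -0.8900)
ω' = ω + α·dt = (0.6340, 1.1042, -1.0178)
Hamilton product q⊗(0,ω) = (-0.4242642, -0.4242642, -0.0707107, 1.4849247)
updated quaternion q' = (-0.7113, 0.7028, -0.0007, 0.0148)

p' = (-2.7820, -2.7380, -1.7160)
q' = (-0.7113, 0.7028, -0.0007, 0.0148)
v' = (0.8927, -1.8907, -0.8227)
ω' = (0.6340, 1.1042, -1.0178)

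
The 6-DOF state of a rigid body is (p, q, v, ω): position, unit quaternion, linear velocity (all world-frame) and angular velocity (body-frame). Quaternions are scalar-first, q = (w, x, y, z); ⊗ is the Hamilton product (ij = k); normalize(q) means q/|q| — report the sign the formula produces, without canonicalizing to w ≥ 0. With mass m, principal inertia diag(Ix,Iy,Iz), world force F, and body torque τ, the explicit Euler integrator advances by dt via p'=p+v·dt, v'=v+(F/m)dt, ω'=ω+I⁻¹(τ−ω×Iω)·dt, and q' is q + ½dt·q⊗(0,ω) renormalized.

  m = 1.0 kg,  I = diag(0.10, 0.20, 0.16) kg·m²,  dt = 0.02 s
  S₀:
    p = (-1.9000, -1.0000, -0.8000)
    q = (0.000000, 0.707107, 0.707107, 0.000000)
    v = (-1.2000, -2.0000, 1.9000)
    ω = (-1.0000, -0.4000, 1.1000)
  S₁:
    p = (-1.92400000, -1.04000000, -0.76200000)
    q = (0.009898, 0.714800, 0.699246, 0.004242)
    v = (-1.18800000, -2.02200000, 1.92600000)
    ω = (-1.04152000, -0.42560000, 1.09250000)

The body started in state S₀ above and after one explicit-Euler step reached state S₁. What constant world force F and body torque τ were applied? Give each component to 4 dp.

rate change Δω = (-0.04152000, -0.02560000, -0.00750000)
gyro term ω₀×Iω₀ = (0.0176, 0.0660, 0.0400)
I·α + gyro = (-0.1900, -0.1900, -0.0200)
v₁ − v₀ = (0.01200000, -0.02200000, 0.02600000)
m·(v₁−v₀)/dt = (0.6000, -1.1000, 1.3000)

F = (0.6000, -1.1000, 1.3000)
τ = (-0.1900, -0.1900, -0.0200)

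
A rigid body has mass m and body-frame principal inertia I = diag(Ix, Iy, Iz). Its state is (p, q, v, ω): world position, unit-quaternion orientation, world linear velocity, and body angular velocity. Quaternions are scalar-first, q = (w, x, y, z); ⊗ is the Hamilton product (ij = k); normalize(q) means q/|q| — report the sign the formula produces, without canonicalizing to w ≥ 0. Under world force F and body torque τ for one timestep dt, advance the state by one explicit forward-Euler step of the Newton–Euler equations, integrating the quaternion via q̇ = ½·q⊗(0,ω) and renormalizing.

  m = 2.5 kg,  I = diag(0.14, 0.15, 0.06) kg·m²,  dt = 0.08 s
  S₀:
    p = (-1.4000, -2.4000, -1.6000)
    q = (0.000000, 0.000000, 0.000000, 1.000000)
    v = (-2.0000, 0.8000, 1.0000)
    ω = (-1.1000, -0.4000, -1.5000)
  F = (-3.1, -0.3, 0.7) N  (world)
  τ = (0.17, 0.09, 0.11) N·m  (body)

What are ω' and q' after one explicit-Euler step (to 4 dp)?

ω' = (-0.9720, -0.4224, -1.3592)
q' = (0.0598, 0.0160, -0.0439, 0.9971)

angular accel α = (1.6000, -0.2800, 1.7600)
ω + α·dt = (-0.9720, -0.4224, -1.3592)
2q̇ = q⊗(0,ω) = (1.5000000, 0.4000000, -1.1000000, 0.0000000)
updated quaternion q' = (0.0598, 0.0160, -0.0439, 0.9971)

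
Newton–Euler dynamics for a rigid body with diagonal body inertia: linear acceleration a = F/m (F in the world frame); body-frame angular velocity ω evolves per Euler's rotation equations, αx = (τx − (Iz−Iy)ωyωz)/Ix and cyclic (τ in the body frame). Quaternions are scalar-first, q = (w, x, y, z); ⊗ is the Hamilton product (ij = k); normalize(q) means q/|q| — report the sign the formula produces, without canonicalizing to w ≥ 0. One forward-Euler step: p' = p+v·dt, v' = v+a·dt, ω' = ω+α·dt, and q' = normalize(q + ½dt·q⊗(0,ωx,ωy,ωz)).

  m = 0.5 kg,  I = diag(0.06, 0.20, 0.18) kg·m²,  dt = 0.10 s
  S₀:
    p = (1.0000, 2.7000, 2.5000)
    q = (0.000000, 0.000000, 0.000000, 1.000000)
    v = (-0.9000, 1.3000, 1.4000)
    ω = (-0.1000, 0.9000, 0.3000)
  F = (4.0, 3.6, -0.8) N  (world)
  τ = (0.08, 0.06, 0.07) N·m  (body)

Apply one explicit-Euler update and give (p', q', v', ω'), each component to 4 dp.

p' = (0.9100, 2.8300, 2.6400)
q' = (-0.0150, -0.0449, -0.0050, 0.9989)
v' = (-0.1000, 2.0200, 1.2400)
ω' = (0.0423, 0.9282, 0.3459)

a = F/m = (8.0000, 7.2000, -1.6000)
p' = p + v·dt = (0.9100, 2.8300, 2.6400)
new velocity v' = (-0.1000, 2.0200, 1.2400)
gyro term ω×Iω = (-0.0054, 0.0036, -0.0126)
angular accel α = (1.4233, 0.2820, 0.4589)
ω' = ω + α·dt = (0.0423, 0.9282, 0.3459)
Hamilton product q⊗(0,ω) = (-0.3000000, -0.9000000, -0.1000000, 0.0000000)
q' = normalize(q + ½dt·q⊗(0,ω)) = (-0.0150, -0.0449, -0.0050, 0.9989)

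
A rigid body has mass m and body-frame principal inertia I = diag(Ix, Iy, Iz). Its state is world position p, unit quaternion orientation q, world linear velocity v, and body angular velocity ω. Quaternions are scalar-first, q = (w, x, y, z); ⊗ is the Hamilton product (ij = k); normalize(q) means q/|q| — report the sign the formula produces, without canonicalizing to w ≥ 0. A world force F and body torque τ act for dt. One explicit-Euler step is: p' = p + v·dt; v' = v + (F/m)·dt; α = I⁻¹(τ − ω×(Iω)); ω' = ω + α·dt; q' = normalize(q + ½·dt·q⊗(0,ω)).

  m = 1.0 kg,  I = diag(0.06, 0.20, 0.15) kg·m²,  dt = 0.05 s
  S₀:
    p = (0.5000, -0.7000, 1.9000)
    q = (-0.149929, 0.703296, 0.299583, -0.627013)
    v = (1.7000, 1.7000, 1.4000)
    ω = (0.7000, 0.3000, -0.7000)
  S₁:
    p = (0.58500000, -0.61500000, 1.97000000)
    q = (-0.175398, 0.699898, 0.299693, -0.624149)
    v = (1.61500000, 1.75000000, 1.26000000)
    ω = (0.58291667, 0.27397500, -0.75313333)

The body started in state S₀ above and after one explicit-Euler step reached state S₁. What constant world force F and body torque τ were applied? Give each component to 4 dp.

Δv = v₁−v₀ = (-0.08500000, 0.05000000, -0.14000000)
F = m·Δv/dt = (-1.7000, 1.0000, -2.8000)
Δω = ω₁−ω₀ = (-0.11708333, -0.02602500, -0.05313333)
τ = I·(Δω/dt) + ω₀×(Iω₀) = (-0.1300, -0.0600, -0.1300)

F = (-1.7000, 1.0000, -2.8000)
τ = (-0.1300, -0.0600, -0.1300)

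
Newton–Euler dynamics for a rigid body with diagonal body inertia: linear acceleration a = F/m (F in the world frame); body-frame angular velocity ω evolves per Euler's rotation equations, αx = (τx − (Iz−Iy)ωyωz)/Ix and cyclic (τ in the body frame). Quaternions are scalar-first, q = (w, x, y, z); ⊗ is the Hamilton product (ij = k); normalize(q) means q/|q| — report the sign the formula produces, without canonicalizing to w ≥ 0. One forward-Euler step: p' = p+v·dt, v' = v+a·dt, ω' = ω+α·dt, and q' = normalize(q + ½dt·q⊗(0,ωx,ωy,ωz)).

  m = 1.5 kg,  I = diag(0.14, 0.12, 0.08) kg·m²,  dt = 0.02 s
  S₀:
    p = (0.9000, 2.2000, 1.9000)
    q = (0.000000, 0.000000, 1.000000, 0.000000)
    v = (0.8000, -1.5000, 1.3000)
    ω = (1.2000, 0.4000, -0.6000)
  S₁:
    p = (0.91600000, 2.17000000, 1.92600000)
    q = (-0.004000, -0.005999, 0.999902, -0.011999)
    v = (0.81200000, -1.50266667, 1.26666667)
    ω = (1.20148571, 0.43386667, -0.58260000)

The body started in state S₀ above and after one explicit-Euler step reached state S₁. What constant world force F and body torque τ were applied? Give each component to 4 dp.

Δv = v₁−v₀ = (0.01200000, -0.00266667, -0.03333333)
m·(v₁−v₀)/dt = (0.9000, -0.2000, -2.5000)
rate change Δω = (0.00148571, 0.03386667, 0.01740000)
ω₀×(Iω₀) = (0.0096, -0.0432, -0.0096)
applied torque τ = (0.0200, 0.1600, 0.0600)

F = (0.9000, -0.2000, -2.5000)
τ = (0.0200, 0.1600, 0.0600)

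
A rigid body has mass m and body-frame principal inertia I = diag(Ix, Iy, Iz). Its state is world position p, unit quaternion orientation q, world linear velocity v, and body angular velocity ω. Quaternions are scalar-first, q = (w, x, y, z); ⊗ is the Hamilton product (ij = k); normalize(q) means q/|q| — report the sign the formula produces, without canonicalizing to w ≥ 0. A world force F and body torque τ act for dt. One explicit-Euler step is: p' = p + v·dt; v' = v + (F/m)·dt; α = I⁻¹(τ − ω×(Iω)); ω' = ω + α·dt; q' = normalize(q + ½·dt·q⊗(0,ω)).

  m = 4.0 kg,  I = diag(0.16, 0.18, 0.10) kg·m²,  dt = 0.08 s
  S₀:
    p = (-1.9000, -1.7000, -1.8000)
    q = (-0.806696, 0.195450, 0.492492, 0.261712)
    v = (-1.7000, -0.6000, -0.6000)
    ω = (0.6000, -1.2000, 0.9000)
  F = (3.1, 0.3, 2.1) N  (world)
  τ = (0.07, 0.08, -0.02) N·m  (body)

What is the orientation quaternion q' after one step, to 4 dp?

q' = (-0.7955, 0.2060, 0.5294, 0.2110)

q⊗(0,ω) = (0.2381796, 0.2732796, 0.9491574, -1.2560616)
q' = normalize(q + ½dt·q⊗(0,ω)) = (-0.7955, 0.2060, 0.5294, 0.2110)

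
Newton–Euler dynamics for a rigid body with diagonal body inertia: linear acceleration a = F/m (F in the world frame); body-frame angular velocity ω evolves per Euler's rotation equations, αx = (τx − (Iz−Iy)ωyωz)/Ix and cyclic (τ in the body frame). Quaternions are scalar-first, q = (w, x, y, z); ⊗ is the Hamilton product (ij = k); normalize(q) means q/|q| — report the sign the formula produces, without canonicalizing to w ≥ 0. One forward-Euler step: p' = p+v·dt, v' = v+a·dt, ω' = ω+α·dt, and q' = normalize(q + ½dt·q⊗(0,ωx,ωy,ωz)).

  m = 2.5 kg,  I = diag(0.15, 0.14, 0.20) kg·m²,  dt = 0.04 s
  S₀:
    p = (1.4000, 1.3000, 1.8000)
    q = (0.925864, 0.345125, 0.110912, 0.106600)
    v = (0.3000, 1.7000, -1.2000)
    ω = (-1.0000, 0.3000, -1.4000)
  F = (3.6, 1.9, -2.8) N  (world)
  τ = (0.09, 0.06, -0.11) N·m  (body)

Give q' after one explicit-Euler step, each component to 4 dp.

2q̇ = q⊗(0,ω) = (0.4610914, -1.1131208, 0.6543342, -1.0817601)
q' = normalize(q + ½dt·q⊗(0,ω)) = (0.9345, 0.3227, 0.1239, 0.0849)

q' = (0.9345, 0.3227, 0.1239, 0.0849)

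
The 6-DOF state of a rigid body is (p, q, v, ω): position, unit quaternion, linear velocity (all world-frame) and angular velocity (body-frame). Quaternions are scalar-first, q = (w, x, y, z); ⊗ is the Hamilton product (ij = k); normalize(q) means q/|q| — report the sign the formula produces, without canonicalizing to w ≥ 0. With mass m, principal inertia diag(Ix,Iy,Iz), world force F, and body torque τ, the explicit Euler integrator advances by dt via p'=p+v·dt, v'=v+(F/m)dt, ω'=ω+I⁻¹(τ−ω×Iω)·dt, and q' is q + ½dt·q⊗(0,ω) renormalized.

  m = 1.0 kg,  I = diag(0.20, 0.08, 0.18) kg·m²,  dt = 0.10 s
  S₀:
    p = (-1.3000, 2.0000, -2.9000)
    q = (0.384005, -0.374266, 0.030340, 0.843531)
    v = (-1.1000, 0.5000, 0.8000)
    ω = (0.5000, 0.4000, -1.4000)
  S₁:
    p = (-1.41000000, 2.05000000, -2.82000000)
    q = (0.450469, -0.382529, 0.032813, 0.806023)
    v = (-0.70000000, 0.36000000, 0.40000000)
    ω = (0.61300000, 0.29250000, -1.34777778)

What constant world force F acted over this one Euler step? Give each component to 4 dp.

velocity change Δv = (0.40000000, -0.14000000, -0.40000000)
m·(v₁−v₀)/dt = (4.0000, -1.4000, -4.0000)

F = (4.0000, -1.4000, -4.0000)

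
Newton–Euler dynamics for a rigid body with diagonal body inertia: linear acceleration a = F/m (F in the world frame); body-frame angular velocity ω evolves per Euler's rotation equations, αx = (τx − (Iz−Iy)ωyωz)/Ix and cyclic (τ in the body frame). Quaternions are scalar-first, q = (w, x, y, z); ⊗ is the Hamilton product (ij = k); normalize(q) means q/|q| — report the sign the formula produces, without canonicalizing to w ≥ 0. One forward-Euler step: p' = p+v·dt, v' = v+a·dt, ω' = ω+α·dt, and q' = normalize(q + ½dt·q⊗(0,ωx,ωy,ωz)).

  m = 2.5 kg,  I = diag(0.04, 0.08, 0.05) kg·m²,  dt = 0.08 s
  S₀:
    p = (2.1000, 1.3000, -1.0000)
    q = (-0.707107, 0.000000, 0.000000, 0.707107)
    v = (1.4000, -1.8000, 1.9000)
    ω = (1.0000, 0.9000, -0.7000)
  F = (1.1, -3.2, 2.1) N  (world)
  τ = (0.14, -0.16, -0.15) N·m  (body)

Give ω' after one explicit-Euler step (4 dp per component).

ω' = (1.2422, 0.7330, -0.9976)

precession coupling ω×(Iω) = (0.0189, 0.0070, 0.0360)
(τ − ω×Iω)/I = (3.0275, -2.0875, -3.7200)
ω' = ω + α·dt = (1.2422, 0.7330, -0.9976)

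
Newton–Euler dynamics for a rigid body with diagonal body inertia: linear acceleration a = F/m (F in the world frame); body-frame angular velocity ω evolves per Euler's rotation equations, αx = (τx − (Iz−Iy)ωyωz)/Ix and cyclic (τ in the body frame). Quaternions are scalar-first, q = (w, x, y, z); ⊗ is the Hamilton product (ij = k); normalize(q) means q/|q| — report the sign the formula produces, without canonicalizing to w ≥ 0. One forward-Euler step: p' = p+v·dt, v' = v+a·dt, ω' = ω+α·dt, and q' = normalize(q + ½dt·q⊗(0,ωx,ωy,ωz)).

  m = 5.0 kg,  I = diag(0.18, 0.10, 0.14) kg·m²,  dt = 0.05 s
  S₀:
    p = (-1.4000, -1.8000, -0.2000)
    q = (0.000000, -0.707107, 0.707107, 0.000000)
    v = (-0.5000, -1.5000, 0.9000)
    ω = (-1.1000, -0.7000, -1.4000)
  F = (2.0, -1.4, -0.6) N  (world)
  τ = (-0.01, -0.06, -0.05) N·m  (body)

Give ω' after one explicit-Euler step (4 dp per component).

ω' = (-1.1137, -0.7608, -1.3959)

angular accel α = (-0.2733, -1.2160, 0.0829)
ω + α·dt = (-1.1137, -0.7608, -1.3959)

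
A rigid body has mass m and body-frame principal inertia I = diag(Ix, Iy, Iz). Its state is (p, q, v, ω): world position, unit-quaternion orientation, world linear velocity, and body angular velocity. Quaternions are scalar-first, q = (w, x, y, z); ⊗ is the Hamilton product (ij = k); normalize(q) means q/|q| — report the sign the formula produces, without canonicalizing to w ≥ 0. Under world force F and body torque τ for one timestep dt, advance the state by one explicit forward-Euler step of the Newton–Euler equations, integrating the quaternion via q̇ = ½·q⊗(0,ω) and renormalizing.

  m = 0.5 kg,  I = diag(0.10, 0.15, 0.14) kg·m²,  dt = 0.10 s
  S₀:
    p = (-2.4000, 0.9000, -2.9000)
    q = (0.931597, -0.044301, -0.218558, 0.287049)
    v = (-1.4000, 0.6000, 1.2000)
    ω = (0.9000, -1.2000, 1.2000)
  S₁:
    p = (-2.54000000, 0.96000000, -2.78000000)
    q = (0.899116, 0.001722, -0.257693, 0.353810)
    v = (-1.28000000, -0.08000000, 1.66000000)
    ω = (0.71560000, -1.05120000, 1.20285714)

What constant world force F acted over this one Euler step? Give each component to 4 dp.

v₁ − v₀ = (0.12000000, -0.68000000, 0.46000000)
F = m·Δv/dt = (0.6000, -3.4000, 2.3000)

F = (0.6000, -3.4000, 2.3000)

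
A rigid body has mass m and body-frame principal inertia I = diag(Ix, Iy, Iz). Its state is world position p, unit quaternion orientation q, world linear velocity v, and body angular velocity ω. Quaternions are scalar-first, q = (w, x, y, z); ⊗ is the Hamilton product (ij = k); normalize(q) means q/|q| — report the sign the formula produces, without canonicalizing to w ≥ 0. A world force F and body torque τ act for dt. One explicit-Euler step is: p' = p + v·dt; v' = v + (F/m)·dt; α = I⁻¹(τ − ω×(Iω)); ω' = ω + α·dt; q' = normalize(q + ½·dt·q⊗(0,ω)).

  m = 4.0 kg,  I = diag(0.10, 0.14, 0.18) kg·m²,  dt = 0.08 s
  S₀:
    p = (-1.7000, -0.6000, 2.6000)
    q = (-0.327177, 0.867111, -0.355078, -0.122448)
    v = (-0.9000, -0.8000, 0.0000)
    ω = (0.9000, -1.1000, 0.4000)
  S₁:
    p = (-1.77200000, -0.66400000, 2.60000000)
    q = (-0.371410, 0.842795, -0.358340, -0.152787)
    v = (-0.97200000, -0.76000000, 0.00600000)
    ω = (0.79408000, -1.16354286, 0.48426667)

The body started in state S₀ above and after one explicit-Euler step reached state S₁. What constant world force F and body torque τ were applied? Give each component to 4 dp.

F = (-3.6000, 2.0000, 0.3000)
τ = (-0.1500, -0.1400, 0.1500)

velocity change Δv = (-0.07200000, 0.04000000, 0.00600000)
applied force F = (-3.6000, 2.0000, 0.3000)
Δω = ω₁−ω₀ = (-0.10592000, -0.06354286, 0.08426667)
gyro term ω₀×Iω₀ = (-0.0176, -0.0288, -0.0396)
applied torque τ = (-0.1500, -0.1400, 0.1500)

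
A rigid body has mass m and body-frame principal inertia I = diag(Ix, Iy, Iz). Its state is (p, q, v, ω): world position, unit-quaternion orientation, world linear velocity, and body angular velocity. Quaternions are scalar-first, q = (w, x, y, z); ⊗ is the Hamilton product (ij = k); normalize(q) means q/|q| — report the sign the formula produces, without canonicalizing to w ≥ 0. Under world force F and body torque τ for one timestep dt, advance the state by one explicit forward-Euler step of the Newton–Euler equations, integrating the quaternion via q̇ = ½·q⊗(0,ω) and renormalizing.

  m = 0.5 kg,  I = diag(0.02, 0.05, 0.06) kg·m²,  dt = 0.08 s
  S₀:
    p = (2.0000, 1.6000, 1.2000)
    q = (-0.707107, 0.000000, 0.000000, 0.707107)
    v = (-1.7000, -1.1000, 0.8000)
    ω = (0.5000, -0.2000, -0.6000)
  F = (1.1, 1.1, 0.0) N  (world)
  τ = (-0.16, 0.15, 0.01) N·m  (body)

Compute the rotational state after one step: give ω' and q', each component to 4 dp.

ω' = (-0.1448, 0.0208, -0.5827)
q' = (-0.6898, -0.0085, 0.0198, 0.7237)

ω×(Iω) gyroscopic = (0.0012, 0.0120, -0.0030)
α = I⁻¹(τ − ω×Iω) = (-8.0600, 2.7600, 0.2167)
ω' = ω + α·dt = (-0.1448, 0.0208, -0.5827)
q⊗(0,ω) = (0.4242642, -0.2121321, 0.4949749, 0.4242642)
updated quaternion q' = (-0.6898, -0.0085, 0.0198, 0.7237)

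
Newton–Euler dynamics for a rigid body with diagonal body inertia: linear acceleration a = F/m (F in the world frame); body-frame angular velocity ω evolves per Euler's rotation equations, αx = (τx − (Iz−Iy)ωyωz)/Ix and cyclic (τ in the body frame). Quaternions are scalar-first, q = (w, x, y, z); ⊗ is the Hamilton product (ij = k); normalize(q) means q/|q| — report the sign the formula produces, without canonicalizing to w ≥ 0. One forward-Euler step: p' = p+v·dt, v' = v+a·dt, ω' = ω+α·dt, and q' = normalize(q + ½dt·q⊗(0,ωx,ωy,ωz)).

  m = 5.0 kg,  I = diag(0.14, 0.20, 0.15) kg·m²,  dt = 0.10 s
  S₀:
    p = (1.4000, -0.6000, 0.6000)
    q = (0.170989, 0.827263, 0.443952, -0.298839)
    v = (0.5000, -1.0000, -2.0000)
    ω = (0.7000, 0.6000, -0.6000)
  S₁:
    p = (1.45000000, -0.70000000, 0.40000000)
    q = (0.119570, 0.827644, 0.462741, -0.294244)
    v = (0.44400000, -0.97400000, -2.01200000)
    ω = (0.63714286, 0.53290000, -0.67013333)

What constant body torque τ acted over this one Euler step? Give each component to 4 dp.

τ = (-0.0700, -0.1300, -0.0800)

Δω = ω₁−ω₀ = (-0.06285714, -0.06710000, -0.07013333)
ω₀×(Iω₀) = (0.0180, 0.0042, 0.0252)
applied torque τ = (-0.0700, -0.1300, -0.0800)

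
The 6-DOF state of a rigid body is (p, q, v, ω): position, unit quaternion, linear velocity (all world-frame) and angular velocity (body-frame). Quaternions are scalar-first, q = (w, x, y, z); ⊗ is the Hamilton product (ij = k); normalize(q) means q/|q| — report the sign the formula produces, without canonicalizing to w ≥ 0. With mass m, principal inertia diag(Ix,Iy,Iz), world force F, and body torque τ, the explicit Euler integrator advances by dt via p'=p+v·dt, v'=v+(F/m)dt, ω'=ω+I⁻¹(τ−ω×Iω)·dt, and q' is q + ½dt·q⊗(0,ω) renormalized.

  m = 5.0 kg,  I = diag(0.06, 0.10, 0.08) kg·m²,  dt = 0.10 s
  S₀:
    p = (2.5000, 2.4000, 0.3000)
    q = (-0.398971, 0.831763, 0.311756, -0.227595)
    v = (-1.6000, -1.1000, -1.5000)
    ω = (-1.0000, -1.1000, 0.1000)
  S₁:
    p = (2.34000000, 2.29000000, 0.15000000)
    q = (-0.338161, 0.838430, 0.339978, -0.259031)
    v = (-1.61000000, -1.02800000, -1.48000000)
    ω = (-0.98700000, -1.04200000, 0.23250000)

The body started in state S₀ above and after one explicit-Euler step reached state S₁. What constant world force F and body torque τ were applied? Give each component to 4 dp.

F = (-0.5000, 3.6000, 1.0000)
τ = (0.0100, 0.0600, 0.1500)

Δv = v₁−v₀ = (-0.01000000, 0.07200000, 0.02000000)
applied force F = (-0.5000, 3.6000, 1.0000)
ω₁ − ω₀ = (0.01300000, 0.05800000, 0.13250000)
τ = I·(Δω/dt) + ω₀×(Iω₀) = (0.0100, 0.0600, 0.1500)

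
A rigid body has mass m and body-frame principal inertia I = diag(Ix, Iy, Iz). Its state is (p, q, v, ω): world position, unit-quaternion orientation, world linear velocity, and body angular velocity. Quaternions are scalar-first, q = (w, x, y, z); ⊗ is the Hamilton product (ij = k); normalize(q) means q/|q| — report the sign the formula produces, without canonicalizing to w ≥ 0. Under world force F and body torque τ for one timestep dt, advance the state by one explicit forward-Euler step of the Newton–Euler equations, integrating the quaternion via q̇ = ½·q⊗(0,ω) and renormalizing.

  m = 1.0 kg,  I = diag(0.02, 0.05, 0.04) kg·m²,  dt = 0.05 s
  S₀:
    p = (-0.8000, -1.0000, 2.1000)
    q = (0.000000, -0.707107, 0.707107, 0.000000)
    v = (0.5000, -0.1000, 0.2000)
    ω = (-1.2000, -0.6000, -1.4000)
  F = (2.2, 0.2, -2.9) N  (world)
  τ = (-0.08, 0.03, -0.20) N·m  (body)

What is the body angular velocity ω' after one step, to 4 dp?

precession coupling ω×(Iω) = (-0.0084, -0.0336, 0.0216)
(τ − ω×Iω)/I = (-3.5800, 1.2720, -5.5400)
new body rate ω' = (-1.3790, -0.5364, -1.6770)

ω' = (-1.3790, -0.5364, -1.6770)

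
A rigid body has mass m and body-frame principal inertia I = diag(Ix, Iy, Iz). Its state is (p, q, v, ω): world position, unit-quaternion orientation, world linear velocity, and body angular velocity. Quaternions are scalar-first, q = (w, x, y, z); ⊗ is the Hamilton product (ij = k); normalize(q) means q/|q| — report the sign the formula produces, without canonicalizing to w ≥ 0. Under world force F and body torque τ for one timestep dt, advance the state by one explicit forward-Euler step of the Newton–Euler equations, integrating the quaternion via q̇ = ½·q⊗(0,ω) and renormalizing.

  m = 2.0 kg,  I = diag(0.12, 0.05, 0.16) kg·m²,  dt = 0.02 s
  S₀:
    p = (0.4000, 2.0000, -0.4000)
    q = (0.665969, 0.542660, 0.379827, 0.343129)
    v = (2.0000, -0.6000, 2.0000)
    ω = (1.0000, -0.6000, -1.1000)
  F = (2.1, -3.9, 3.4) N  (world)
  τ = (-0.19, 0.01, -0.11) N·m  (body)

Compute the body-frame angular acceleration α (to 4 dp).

ω×(Iω) gyroscopic = (0.0726, 0.0440, 0.0420)
angular accel α = (-2.1883, -0.6800, -0.9500)

α = (-2.1883, -0.6800, -0.9500)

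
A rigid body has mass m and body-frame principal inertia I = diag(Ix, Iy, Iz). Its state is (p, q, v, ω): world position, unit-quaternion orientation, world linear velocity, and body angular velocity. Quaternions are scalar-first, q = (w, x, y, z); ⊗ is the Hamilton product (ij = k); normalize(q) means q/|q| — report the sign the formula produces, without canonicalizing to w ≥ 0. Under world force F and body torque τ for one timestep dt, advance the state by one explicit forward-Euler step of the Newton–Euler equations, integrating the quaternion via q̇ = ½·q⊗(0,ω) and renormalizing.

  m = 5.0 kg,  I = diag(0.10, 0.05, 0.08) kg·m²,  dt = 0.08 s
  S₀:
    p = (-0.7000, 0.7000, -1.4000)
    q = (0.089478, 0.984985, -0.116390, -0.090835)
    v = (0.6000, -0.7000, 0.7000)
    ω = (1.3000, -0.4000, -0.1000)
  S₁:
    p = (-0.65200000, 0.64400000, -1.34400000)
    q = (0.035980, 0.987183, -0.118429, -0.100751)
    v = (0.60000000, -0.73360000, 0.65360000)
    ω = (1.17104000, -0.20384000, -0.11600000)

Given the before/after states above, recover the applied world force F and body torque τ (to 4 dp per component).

F = (0.0000, -2.1000, -2.9000)
τ = (-0.1600, 0.1200, 0.0100)

Δv = v₁−v₀ = (0.00000000, -0.03360000, -0.04640000)
applied force F = (0.0000, -2.1000, -2.9000)
ω₁ − ω₀ = (-0.12896000, 0.19616000, -0.01600000)
precession coupling = (0.0012, -0.0026, 0.0260)
applied torque τ = (-0.1600, 0.1200, 0.0100)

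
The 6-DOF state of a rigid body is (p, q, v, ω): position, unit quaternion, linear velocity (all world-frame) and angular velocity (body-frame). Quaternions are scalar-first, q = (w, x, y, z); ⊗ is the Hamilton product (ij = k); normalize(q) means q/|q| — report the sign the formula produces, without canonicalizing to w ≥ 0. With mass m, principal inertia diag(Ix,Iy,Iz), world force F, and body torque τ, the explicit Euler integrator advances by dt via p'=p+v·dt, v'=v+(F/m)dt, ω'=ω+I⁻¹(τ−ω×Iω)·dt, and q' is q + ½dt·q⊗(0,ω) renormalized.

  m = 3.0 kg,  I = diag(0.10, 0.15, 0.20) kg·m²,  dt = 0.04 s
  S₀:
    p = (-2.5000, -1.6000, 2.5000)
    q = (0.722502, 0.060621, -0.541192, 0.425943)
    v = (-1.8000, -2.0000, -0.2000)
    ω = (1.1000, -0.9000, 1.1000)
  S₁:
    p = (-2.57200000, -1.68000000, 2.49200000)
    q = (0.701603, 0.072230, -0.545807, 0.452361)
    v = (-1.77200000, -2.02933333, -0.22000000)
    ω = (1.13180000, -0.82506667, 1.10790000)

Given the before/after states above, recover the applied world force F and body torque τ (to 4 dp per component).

F = (2.1000, -2.2000, -1.5000)
τ = (0.0300, 0.1600, -0.0100)

v₁ − v₀ = (0.02800000, -0.02933333, -0.02000000)
m·(v₁−v₀)/dt = (2.1000, -2.2000, -1.5000)
rate change Δω = (0.03180000, 0.07493333, 0.00790000)
ω₀×(Iω₀) = (-0.0495, -0.1210, -0.0495)
applied torque τ = (0.0300, 0.1600, -0.0100)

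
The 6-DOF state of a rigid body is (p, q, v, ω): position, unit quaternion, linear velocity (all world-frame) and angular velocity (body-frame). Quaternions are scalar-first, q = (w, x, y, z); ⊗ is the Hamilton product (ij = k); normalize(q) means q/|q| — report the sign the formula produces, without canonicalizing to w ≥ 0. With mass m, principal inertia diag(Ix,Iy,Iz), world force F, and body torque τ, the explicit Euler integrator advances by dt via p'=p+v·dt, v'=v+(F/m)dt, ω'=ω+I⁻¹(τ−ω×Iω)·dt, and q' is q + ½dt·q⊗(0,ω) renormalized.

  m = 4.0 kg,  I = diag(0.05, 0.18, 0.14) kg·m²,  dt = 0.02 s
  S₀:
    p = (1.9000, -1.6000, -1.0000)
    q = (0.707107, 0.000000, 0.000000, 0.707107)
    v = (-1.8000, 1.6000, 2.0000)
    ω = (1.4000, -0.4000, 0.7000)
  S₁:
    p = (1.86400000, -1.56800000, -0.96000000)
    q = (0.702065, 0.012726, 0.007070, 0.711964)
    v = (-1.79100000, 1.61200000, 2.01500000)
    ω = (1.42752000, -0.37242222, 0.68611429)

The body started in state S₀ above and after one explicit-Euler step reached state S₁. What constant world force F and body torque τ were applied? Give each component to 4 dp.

F = (1.8000, 2.4000, 3.0000)
τ = (0.0800, 0.1600, -0.1700)

rate change Δω = (0.02752000, 0.02757778, -0.01388571)
I·α + gyro = (0.0800, 0.1600, -0.1700)
velocity change Δv = (0.00900000, 0.01200000, 0.01500000)
F = m·Δv/dt = (1.8000, 2.4000, 3.0000)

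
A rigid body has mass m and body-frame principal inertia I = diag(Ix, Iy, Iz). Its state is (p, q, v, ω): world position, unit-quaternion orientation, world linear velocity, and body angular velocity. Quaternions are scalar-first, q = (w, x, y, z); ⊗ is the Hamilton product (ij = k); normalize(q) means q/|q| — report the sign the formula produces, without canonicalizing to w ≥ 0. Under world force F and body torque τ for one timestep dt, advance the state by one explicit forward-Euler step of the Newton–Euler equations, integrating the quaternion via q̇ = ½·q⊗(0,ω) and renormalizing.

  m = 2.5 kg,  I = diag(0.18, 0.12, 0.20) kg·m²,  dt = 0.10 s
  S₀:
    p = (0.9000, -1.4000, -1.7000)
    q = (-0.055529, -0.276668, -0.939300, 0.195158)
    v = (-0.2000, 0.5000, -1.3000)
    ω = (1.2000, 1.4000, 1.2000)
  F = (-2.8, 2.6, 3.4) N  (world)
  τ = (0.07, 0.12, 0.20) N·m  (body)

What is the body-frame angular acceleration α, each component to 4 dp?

α = (-0.3578, 1.2400, 1.5040)

ω×(Iω) gyroscopic = (0.1344, -0.0288, -0.1008)
α = I⁻¹(τ − ω×Iω) = (-0.3578, 1.2400, 1.5040)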